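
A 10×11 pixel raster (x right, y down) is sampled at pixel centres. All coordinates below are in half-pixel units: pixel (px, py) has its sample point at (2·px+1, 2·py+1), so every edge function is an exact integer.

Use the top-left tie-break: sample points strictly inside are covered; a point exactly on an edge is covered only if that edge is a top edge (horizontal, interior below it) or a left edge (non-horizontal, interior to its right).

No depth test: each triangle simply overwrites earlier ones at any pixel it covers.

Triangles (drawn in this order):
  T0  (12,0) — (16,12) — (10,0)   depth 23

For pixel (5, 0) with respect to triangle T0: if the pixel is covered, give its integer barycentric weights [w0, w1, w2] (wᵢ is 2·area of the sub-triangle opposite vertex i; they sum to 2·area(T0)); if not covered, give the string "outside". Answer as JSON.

T0:
  2·area = 24
  edge (12, 0)→(16, 12): d=(4,12) right/bottom  bias=-1
  edge (16, 12)→(10, 0): d=(-6,-12) top-left  bias=+0
  edge (10, 0)→(12, 0): d=(2,0) top-left  bias=+0
    (5,0)@(11, 1): e=[16,6,2] → █
    (6,0)@(13, 1): e=[-8,30,2] → ·
    (5,1)@(11, 3): e=[24,-6,6] → ·
    (6,1)@(13, 3): e=[0,18,6] → ·  [on edge]
    (6,2)@(13, 5): e=[8,6,10] → █
    (7,2)@(15, 5): e=[-16,30,10] → ·
    (6,3)@(13, 7): e=[16,-6,14] → ·
    (7,4)@(15, 9): e=[0,6,18] → ·  [on edge]
    (8,7)@(17, 15): e=[0,-6,30] → ·  [on edge]
    (9,10)@(19, 21): e=[0,-18,42] → ·  [on edge]
  covered (2 px):
    · · · · · █ · · · ·
    · · · · · · · · · ·
    · · · · · · █ · · ·
    · · · · · · · · · ·
    · · · · · · · · · ·
    · · · · · · · · · ·
    · · · · · · · · · ·
    · · · · · · · · · ·
    · · · · · · · · · ·
    · · · · · · · · · ·
    · · · · · · · · · ·

Result: [6,2,16]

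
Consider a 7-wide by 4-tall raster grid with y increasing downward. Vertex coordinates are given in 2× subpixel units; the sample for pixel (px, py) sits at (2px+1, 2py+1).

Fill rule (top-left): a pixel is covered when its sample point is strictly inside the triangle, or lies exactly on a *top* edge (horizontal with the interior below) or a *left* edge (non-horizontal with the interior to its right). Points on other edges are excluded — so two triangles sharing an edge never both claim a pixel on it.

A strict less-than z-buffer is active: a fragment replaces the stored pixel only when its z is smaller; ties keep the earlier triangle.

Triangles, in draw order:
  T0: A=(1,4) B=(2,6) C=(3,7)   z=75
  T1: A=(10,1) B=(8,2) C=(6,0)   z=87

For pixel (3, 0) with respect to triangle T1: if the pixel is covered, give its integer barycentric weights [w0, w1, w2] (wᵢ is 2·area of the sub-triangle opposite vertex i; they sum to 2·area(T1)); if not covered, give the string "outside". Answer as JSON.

T0:
  2·area = 1  (B↔C swapped to make it positive)
  edge (1, 4)→(3, 7): d=(2,3) right/bottom  bias=-1
  edge (3, 7)→(2, 6): d=(-1,-1) top-left  bias=+0
  edge (2, 6)→(1, 4): d=(-1,-2) top-left  bias=+0
    (0,2)@(1, 5): e=[2,0,-1] → ·  [on edge]
    (1,3)@(3, 7): e=[0,0,1] → ·  [on edge]
  covered (0 px):
    · · · · · · ·
    · · · · · · ·
    · · · · · · ·
    · · · · · · ·
T1:
  2·area = 6
  edge (10, 1)→(8, 2): d=(-2,1) right/bottom  bias=-1
  edge (8, 2)→(6, 0): d=(-2,-2) top-left  bias=+0
  edge (6, 0)→(10, 1): d=(4,1) right/bottom  bias=-1
    (3,0)@(7, 1): e=[3,0,3] → #  [on edge]
    (4,0)@(9, 1): e=[1,4,1] → #
    (5,0)@(11, 1): e=[-1,8,-1] → ·
    (3,1)@(7, 3): e=[-1,-4,11] → ·
    (4,1)@(9, 3): e=[-3,0,9] → ·  [on edge]
    (5,2)@(11, 5): e=[-9,0,15] → ·  [on edge]
    (6,3)@(13, 7): e=[-15,0,21] → ·  [on edge]
  covered (2 px):
    · · · # # · ·
    · · · · · · ·
    · · · · · · ·
    · · · · · · ·

Result: [0,3,3]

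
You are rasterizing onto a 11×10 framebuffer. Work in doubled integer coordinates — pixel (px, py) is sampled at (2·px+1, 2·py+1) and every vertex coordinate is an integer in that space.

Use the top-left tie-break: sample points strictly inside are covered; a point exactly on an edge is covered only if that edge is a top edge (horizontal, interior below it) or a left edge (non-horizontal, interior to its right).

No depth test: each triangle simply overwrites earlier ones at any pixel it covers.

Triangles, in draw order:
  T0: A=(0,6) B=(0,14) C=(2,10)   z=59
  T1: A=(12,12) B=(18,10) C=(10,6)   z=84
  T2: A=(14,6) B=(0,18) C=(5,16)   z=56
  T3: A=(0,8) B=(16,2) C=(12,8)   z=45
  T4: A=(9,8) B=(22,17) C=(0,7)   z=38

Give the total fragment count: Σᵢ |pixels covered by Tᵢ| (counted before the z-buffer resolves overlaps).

T0:
  2·area = 16  (B↔C swapped to make it positive)
  edge (0, 6)→(2, 10): d=(2,4) right/bottom  bias=-1
  edge (2, 10)→(0, 14): d=(-2,4) right/bottom  bias=-1
  edge (0, 14)→(0, 6): d=(0,-8) top-left  bias=+0
    (0,4)@(1, 9): e=[2,6,8] → █
    (1,4)@(3, 9): e=[-6,-2,24] → ·
    (0,5)@(1, 11): e=[6,2,8] → █
    (1,5)@(3, 11): e=[-2,-6,24] → ·
    (0,6)@(1, 13): e=[10,-2,8] → ·
  covered (2 px):
    · · · · · · · · · · ·
    · · · · · · · · · · ·
    · · · · · · · · · · ·
    · · · · · · · · · · ·
    █ · · · · · · · · · ·
    █ · · · · · · · · · ·
    · · · · · · · · · · ·
    · · · · · · · · · · ·
    · · · · · · · · · · ·
    · · · · · · · · · · ·
T1:
  2·area = 40  (B↔C swapped to make it positive)
  edge (12, 12)→(10, 6): d=(-2,-6) top-left  bias=+0
  edge (10, 6)→(18, 10): d=(8,4) right/bottom  bias=-1
  edge (18, 10)→(12, 12): d=(-6,2) right/bottom  bias=-1
    (4,1)@(9, 3): e=[0,-20,60] → ·  [on edge]
    (5,3)@(11, 7): e=[4,4,32] → █
    (6,3)@(13, 7): e=[16,-4,28] → ·
    (5,4)@(11, 9): e=[0,20,20] → █  [on edge]
    (6,4)@(13, 9): e=[12,12,16] → █
    (7,4)@(15, 9): e=[24,4,12] → █
    (8,4)@(17, 9): e=[36,-4,8] → ·
    (10,4)@(21, 9): e=[60,-20,0] → ·  [on edge]
    (5,5)@(11, 11): e=[-4,36,8] → ·
    (6,5)@(13, 11): e=[8,28,4] → █
    (7,5)@(15, 11): e=[20,20,0] → ·  [on edge]
    (4,6)@(9, 13): e=[-20,60,0] → ·  [on edge]
    (1,7)@(3, 15): e=[-60,100,0] → ·  [on edge]
    (6,7)@(13, 15): e=[0,60,-20] → ·  [on edge]
  covered (5 px):
    · · · · · · · · · · ·
    · · · · · · · · · · ·
    · · · · · · · · · · ·
    · · · · · █ · · · · ·
    · · · · · █ █ █ · · ·
    · · · · · · █ · · · ·
    · · · · · · · · · · ·
    · · · · · · · · · · ·
    · · · · · · · · · · ·
    · · · · · · · · · · ·
T2:
  2·area = 32  (B↔C swapped to make it positive)
  edge (14, 6)→(5, 16): d=(-9,10) right/bottom  bias=-1
  edge (5, 16)→(0, 18): d=(-5,2) right/bottom  bias=-1
  edge (0, 18)→(14, 6): d=(14,-12) top-left  bias=+0
    (6,3)@(13, 7): e=[1,29,2] → █
    (7,3)@(15, 7): e=[-19,25,26] → ·
    (5,4)@(11, 9): e=[3,23,6] → █
    (6,4)@(13, 9): e=[-17,19,30] → ·
    (4,5)@(9, 11): e=[5,17,10] → █
    (5,5)@(11, 11): e=[-15,13,34] → ·
    (3,6)@(7, 13): e=[7,11,14] → █
    (4,6)@(9, 13): e=[-13,7,38] → ·
    (2,7)@(5, 15): e=[9,5,18] → █
    (3,7)@(7, 15): e=[-11,1,42] → ·
    (2,8)@(5, 17): e=[-9,-5,46] → ·
  covered (5 px):
    · · · · · · · · · · ·
    · · · · · · · · · · ·
    · · · · · · · · · · ·
    · · · · · · █ · · · ·
    · · · · · █ · · · · ·
    · · · · █ · · · · · ·
    · · · █ · · · · · · ·
    · · █ · · · · · · · ·
    · · · · · · · · · · ·
    · · · · · · · · · · ·
T3:
  2·area = 72
  edge (0, 8)→(16, 2): d=(16,-6) top-left  bias=+0
  edge (16, 2)→(12, 8): d=(-4,6) right/bottom  bias=-1
  edge (12, 8)→(0, 8): d=(-12,0) right/bottom  bias=-1
    (7,1)@(15, 3): e=[10,2,60] → █
    (8,1)@(17, 3): e=[22,-10,60] → ·
    (4,2)@(9, 5): e=[6,30,36] → █
    (5,2)@(11, 5): e=[18,18,36] → █
    (6,2)@(13, 5): e=[30,6,36] → █
    (7,2)@(15, 5): e=[42,-6,36] → ·
    (1,3)@(3, 7): e=[2,58,12] → █
    (2,3)@(5, 7): e=[14,46,12] → █
    (3,3)@(7, 7): e=[26,34,12] → █
    (6,3)@(13, 7): e=[62,-2,12] → ·
    (1,4)@(3, 9): e=[34,50,-12] → ·
    (2,4)@(5, 9): e=[46,38,-12] → ·
  covered (9 px):
    · · · · · · · · · · ·
    · · · · · · · █ · · ·
    · · · · █ █ █ · · · ·
    · █ █ █ █ █ · · · · ·
    · · · · · · · · · · ·
    · · · · · · · · · · ·
    · · · · · · · · · · ·
    · · · · · · · · · · ·
    · · · · · · · · · · ·
    · · · · · · · · · · ·
T4:
  2·area = 68
  edge (9, 8)→(22, 17): d=(13,9) right/bottom  bias=-1
  edge (22, 17)→(0, 7): d=(-22,-10) top-left  bias=+0
  edge (0, 7)→(9, 8): d=(9,1) right/bottom  bias=-1
    (2,4)@(5, 9): e=[49,6,13] → █
    (3,4)@(7, 9): e=[31,26,11] → █
    (4,4)@(9, 9): e=[13,46,9] → █
    (5,4)@(11, 9): e=[-5,66,7] → ·
    (2,5)@(5, 11): e=[75,-38,31] → ·
    (3,5)@(7, 11): e=[57,-18,29] → ·
    (4,5)@(9, 11): e=[39,2,27] → █
    (5,5)@(11, 11): e=[21,22,25] → █
    (6,5)@(13, 11): e=[3,42,23] → █
    (7,5)@(15, 11): e=[-15,62,21] → ·
    (4,6)@(9, 13): e=[65,-42,45] → ·
    (5,6)@(11, 13): e=[47,-22,43] → ·
  covered (8 px):
    · · · · · · · · · · ·
    · · · · · · · · · · ·
    · · · · · · · · · · ·
    · · · · · · · · · · ·
    · · █ █ █ · · · · · ·
    · · · · █ █ █ · · · ·
    · · · · · · · █ · · ·
    · · · · · · · · · █ ·
    · · · · · · · · · · ·
    · · · · · · · · · · ·

Final: 29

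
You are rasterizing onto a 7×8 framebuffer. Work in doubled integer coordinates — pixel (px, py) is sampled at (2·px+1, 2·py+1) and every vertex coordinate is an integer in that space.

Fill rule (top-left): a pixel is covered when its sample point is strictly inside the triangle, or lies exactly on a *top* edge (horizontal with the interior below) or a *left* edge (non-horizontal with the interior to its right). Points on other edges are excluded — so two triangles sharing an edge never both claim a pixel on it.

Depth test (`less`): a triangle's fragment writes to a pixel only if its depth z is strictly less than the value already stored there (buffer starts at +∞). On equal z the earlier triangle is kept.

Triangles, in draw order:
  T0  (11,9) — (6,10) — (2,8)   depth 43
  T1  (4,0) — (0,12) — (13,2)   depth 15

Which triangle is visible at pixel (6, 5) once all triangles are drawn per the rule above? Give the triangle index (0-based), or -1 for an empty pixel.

T0:
  2·area = 14
  edge (11, 9)→(6, 10): d=(-5,1) right/bottom  bias=-1
  edge (6, 10)→(2, 8): d=(-4,-2) top-left  bias=+0
  edge (2, 8)→(11, 9): d=(9,1) right/bottom  bias=-1
    (2,4)@(5, 9): e=[6,2,6] → #
    (3,4)@(7, 9): e=[4,6,4] → #
    (4,4)@(9, 9): e=[2,10,2] → #
    (5,4)@(11, 9): e=[0,14,0] → ·  [on edge]
    (0,5)@(1, 11): e=[0,-14,28] → ·  [on edge]
    (2,5)@(5, 11): e=[-4,-6,24] → ·
    (3,5)@(7, 11): e=[-6,-2,22] → ·
    (4,5)@(9, 11): e=[-8,2,20] → ·
  covered (3 px):
    · · · · · · ·
    · · · · · · ·
    · · · · · · ·
    · · · · · · ·
    · · # # # · ·
    · · · · · · ·
    · · · · · · ·
    · · · · · · ·
T1:
  2·area = 116  (B↔C swapped to make it positive)
  edge (4, 0)→(13, 2): d=(9,2) right/bottom  bias=-1
  edge (13, 2)→(0, 12): d=(-13,10) right/bottom  bias=-1
  edge (0, 12)→(4, 0): d=(4,-12) top-left  bias=+0
    (2,0)@(5, 1): e=[7,93,16] → #
    (3,0)@(7, 1): e=[3,73,40] → #
    (4,0)@(9, 1): e=[-1,53,64] → ·
    (1,1)@(3, 3): e=[29,87,0] → #  [on edge]
    (4,1)@(9, 3): e=[17,27,72] → #
    (5,1)@(11, 3): e=[13,7,96] → #
    (6,1)@(13, 3): e=[9,-13,120] → ·
    (1,2)@(3, 5): e=[47,61,8] → #
    (5,2)@(11, 5): e=[31,-19,104] → ·
    (1,3)@(3, 7): e=[65,35,16] → #
    (3,3)@(7, 7): e=[57,-5,64] → ·
    (4,3)@(9, 7): e=[53,-25,88] → ·
    (0,4)@(1, 9): e=[87,29,0] → #  [on edge]
  covered (16 px):
    · · # # · · ·
    · # # # # # ·
    · # # # # · ·
    · # # · · · ·
    # # · · · · ·
    # · · · · · ·
    · · · · · · ·
    · · · · · · ·

Z-buffer (winner per pixel, '.' = empty):
  . . 1 1 . . .
  . 1 1 1 1 1 .
  . 1 1 1 1 . .
  . 1 1 . . . .
  1 1 0 0 0 . .
  1 . . . . . .
  . . . . . . .
  . . . . . . .

Result: -1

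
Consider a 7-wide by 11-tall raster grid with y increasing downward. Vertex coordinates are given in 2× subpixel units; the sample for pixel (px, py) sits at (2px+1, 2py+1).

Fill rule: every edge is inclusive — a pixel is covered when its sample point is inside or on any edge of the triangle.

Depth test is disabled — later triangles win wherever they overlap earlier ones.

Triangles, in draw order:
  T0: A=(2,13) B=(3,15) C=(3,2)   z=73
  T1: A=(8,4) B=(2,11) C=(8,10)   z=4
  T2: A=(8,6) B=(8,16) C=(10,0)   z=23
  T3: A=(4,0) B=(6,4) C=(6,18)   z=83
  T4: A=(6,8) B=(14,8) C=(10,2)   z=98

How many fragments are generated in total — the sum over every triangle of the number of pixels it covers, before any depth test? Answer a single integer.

T0:
  2·area = 13  (B↔C swapped to make it positive)
  edge (2, 13)→(3, 2): d=(1,-11) inclusive
  edge (3, 2)→(3, 15): d=(0,13) inclusive
  edge (3, 15)→(2, 13): d=(-1,-2) inclusive
    (1,0)@(3, 1): e=[-1,0,14] → ·  [on edge]
    (1,1)@(3, 3): e=[1,0,12] → █  [on edge]
    (2,1)@(5, 3): e=[23,-26,16] → ·
    (1,2)@(3, 5): e=[3,0,10] → █  [on edge]
    (2,2)@(5, 5): e=[25,-26,14] → ·
    (1,3)@(3, 7): e=[5,0,8] → █  [on edge]
    (2,3)@(5, 7): e=[27,-26,12] → ·
    (1,4)@(3, 9): e=[7,0,6] → █  [on edge]
    (2,4)@(5, 9): e=[29,-26,10] → ·
    (0,5)@(1, 11): e=[-13,26,0] → ·  [on edge]
    (1,5)@(3, 11): e=[9,0,4] → █  [on edge]
    (2,5)@(5, 11): e=[31,-26,8] → ·
    (1,6)@(3, 13): e=[11,0,2] → █  [on edge]
    (1,7)@(3, 15): e=[13,0,0] → █  [on edge]
    (1,8)@(3, 17): e=[15,0,-2] → ·  [on edge]
    (1,9)@(3, 19): e=[17,0,-4] → ·  [on edge]
    (2,9)@(5, 19): e=[39,-26,0] → ·  [on edge]
    (1,10)@(3, 21): e=[19,0,-6] → ·  [on edge]
  covered (7 px):
    · · · · · · ·
    · █ · · · · ·
    · █ · · · · ·
    · █ · · · · ·
    · █ · · · · ·
    · █ · · · · ·
    · █ · · · · ·
    · █ · · · · ·
    · · · · · · ·
    · · · · · · ·
    · · · · · · ·
T1:
  2·area = 36  (B↔C swapped to make it positive)
  edge (8, 4)→(8, 10): d=(0,6) inclusive
  edge (8, 10)→(2, 11): d=(-6,1) inclusive
  edge (2, 11)→(8, 4): d=(6,-7) inclusive
    (3,3)@(7, 7): e=[6,19,11] → █
    (4,3)@(9, 7): e=[-6,17,25] → ·
    (2,4)@(5, 9): e=[18,9,9] → █
    (4,4)@(9, 9): e=[-6,5,37] → ·
    (2,5)@(5, 11): e=[18,-3,21] → ·
    (3,5)@(7, 11): e=[6,-5,35] → ·
  covered (3 px):
    · · · · · · ·
    · · · · · · ·
    · · · · · · ·
    · · · █ · · ·
    · · █ █ · · ·
    · · · · · · ·
    · · · · · · ·
    · · · · · · ·
    · · · · · · ·
    · · · · · · ·
    · · · · · · ·
T2:
  2·area = 20  (B↔C swapped to make it positive)
  edge (8, 6)→(10, 0): d=(2,-6) inclusive
  edge (10, 0)→(8, 16): d=(-2,16) inclusive
  edge (8, 16)→(8, 6): d=(0,-10) inclusive
    (4,1)@(9, 3): e=[0,10,10] → █  [on edge]
    (5,1)@(11, 3): e=[12,-22,30] → ·
    (4,2)@(9, 5): e=[4,6,10] → █
    (5,2)@(11, 5): e=[16,-26,30] → ·
    (4,3)@(9, 7): e=[8,2,10] → █
    (5,3)@(11, 7): e=[20,-30,30] → ·
    (3,4)@(7, 9): e=[0,30,-10] → ·  [on edge]
    (4,4)@(9, 9): e=[12,-2,10] → ·
    (2,7)@(5, 15): e=[0,50,-30] → ·  [on edge]
    (1,10)@(3, 21): e=[0,70,-50] → ·  [on edge]
  covered (3 px):
    · · · · · · ·
    · · · · █ · ·
    · · · · █ · ·
    · · · · █ · ·
    · · · · · · ·
    · · · · · · ·
    · · · · · · ·
    · · · · · · ·
    · · · · · · ·
    · · · · · · ·
    · · · · · · ·
T3:
  2·area = 28
  edge (4, 0)→(6, 4): d=(2,4) inclusive
  edge (6, 4)→(6, 18): d=(0,14) inclusive
  edge (6, 18)→(4, 0): d=(-2,-18) inclusive
    (2,1)@(5, 3): e=[2,14,12] → █
    (3,1)@(7, 3): e=[-6,-14,48] → ·
    (2,2)@(5, 5): e=[6,14,8] → █
    (3,2)@(7, 5): e=[-2,-14,44] → ·
    (2,3)@(5, 7): e=[10,14,4] → █
    (3,3)@(7, 7): e=[2,-14,40] → ·
    (2,4)@(5, 9): e=[14,14,0] → █  [on edge]
    (3,4)@(7, 9): e=[6,-14,36] → ·
    (2,5)@(5, 11): e=[18,14,-4] → ·
  covered (4 px):
    · · · · · · ·
    · · █ · · · ·
    · · █ · · · ·
    · · █ · · · ·
    · · █ · · · ·
    · · · · · · ·
    · · · · · · ·
    · · · · · · ·
    · · · · · · ·
    · · · · · · ·
    · · · · · · ·
T4:
  2·area = 48  (B↔C swapped to make it positive)
  edge (6, 8)→(10, 2): d=(4,-6) inclusive
  edge (10, 2)→(14, 8): d=(4,6) inclusive
  edge (14, 8)→(6, 8): d=(-8,0) inclusive
    (4,2)@(9, 5): e=[6,18,24] → █
    (5,2)@(11, 5): e=[18,6,24] → █
    (6,2)@(13, 5): e=[30,-6,24] → ·
    (3,3)@(7, 7): e=[2,38,8] → █
    (6,3)@(13, 7): e=[38,2,8] → █
    (3,4)@(7, 9): e=[10,46,-8] → ·
    (4,4)@(9, 9): e=[22,34,-8] → ·
    (5,4)@(11, 9): e=[34,22,-8] → ·
    (6,4)@(13, 9): e=[46,10,-8] → ·
  covered (6 px):
    · · · · · · ·
    · · · · · · ·
    · · · · █ █ ·
    · · · █ █ █ █
    · · · · · · ·
    · · · · · · ·
    · · · · · · ·
    · · · · · · ·
    · · · · · · ·
    · · · · · · ·
    · · · · · · ·

Result: 23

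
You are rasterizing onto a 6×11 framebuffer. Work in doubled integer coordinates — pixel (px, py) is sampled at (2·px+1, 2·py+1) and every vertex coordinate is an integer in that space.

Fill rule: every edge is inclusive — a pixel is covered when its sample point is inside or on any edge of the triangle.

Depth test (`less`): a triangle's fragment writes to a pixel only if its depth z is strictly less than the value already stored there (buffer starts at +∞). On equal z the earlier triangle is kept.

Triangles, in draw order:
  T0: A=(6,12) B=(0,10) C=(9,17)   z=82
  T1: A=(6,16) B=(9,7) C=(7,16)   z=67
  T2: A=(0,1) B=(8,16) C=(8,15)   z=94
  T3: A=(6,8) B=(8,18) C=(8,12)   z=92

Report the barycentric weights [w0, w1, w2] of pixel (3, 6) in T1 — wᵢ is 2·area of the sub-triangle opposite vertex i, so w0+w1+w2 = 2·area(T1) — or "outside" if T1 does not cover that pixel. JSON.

T0:
  2·area = 24  (B↔C swapped to make it positive)
  edge (6, 12)→(9, 17): d=(3,5) inclusive
  edge (9, 17)→(0, 10): d=(-9,-7) inclusive
  edge (0, 10)→(6, 12): d=(6,2) inclusive
    (1,3)@(3, 7): e=[0,48,-24] → ·  [on edge]
    (1,5)@(3, 11): e=[12,12,0] → █  [on edge]
    (2,5)@(5, 11): e=[2,26,-4] → ·
    (1,6)@(3, 13): e=[18,-6,12] → ·
    (2,6)@(5, 13): e=[8,8,8] → █
    (3,6)@(7, 13): e=[-2,22,4] → ·
    (4,6)@(9, 13): e=[-12,36,0] → ·  [on edge]
    (2,7)@(5, 15): e=[14,-10,20] → ·
    (3,7)@(7, 15): e=[4,4,16] → █
    (4,7)@(9, 15): e=[-6,18,12] → ·
    (3,8)@(7, 17): e=[10,-14,28] → ·
    (4,8)@(9, 17): e=[0,0,24] → █  [on edge]
  covered (4 px):
    · · · · · ·
    · · · · · ·
    · · · · · ·
    · · · · · ·
    · · · · · ·
    · █ · · · ·
    · · █ · · ·
    · · · █ · ·
    · · · · █ ·
    · · · · · ·
    · · · · · ·
T1:
  2·area = 9
  edge (6, 16)→(9, 7): d=(3,-9) inclusive
  edge (9, 7)→(7, 16): d=(-2,9) inclusive
  edge (7, 16)→(6, 16): d=(-1,0) inclusive
    (5,0)@(11, 1): e=[0,-6,15] → ·  [on edge]
    (4,3)@(9, 7): e=[0,0,9] → █  [on edge]
    (5,3)@(11, 7): e=[18,-18,9] → ·
    (4,4)@(9, 9): e=[6,-4,7] → ·
    (3,6)@(7, 13): e=[0,6,3] → █  [on edge]
    (4,6)@(9, 13): e=[18,-12,3] → ·
    (3,7)@(7, 15): e=[6,2,1] → █
    (4,7)@(9, 15): e=[24,-16,1] → ·
    (3,8)@(7, 17): e=[12,-2,-1] → ·
    (2,9)@(5, 19): e=[0,12,-3] → ·  [on edge]
  covered (3 px):
    · · · · · ·
    · · · · · ·
    · · · · · ·
    · · · · █ ·
    · · · · · ·
    · · · · · ·
    · · · █ · ·
    · · · █ · ·
    · · · · · ·
    · · · · · ·
    · · · · · ·
T2:
  2·area = 8  (B↔C swapped to make it positive)
  edge (0, 1)→(8, 15): d=(8,14) inclusive
  edge (8, 15)→(8, 16): d=(0,1) inclusive
  edge (8, 16)→(0, 1): d=(-8,-15) inclusive
  covered (0 px):
    · · · · · ·
    · · · · · ·
    · · · · · ·
    · · · · · ·
    · · · · · ·
    · · · · · ·
    · · · · · ·
    · · · · · ·
    · · · · · ·
    · · · · · ·
    · · · · · ·
T3:
  2·area = 12  (B↔C swapped to make it positive)
  edge (6, 8)→(8, 12): d=(2,4) inclusive
  edge (8, 12)→(8, 18): d=(0,6) inclusive
  edge (8, 18)→(6, 8): d=(-2,-10) inclusive
    (2,1)@(5, 3): e=[-6,18,0] → ·  [on edge]
    (3,5)@(7, 11): e=[2,6,4] → █
    (4,5)@(9, 11): e=[-6,-6,24] → ·
    (3,6)@(7, 13): e=[6,6,0] → █  [on edge]
    (4,6)@(9, 13): e=[-2,-6,20] → ·
    (3,7)@(7, 15): e=[10,6,-4] → ·
  covered (2 px):
    · · · · · ·
    · · · · · ·
    · · · · · ·
    · · · · · ·
    · · · · · ·
    · · · █ · ·
    · · · █ · ·
    · · · · · ·
    · · · · · ·
    · · · · · ·
    · · · · · ·

Final: [6,3,0]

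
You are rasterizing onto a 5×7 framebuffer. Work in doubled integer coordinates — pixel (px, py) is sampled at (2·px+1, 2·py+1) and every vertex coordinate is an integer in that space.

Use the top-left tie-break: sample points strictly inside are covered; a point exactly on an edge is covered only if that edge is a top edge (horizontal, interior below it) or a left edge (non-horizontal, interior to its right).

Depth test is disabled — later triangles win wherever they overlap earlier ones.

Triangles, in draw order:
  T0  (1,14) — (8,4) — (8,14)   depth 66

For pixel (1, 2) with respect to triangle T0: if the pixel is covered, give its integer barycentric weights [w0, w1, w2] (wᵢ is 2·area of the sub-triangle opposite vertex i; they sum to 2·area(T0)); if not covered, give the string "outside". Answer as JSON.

T0:
  2·area = 70
  edge (1, 14)→(8, 4): d=(7,-10) top-left  bias=+0
  edge (8, 4)→(8, 14): d=(0,10) right/bottom  bias=-1
  edge (8, 14)→(1, 14): d=(-7,0) right/bottom  bias=-1
    (3,3)@(7, 7): e=[11,10,49] → #
    (4,3)@(9, 7): e=[31,-10,49] → ·
    (2,4)@(5, 9): e=[5,30,35] → #
    (4,4)@(9, 9): e=[45,-10,35] → ·
    (2,5)@(5, 11): e=[19,30,21] → #
    (4,5)@(9, 11): e=[59,-10,21] → ·
    (1,6)@(3, 13): e=[13,50,7] → #
    (4,6)@(9, 13): e=[73,-10,7] → ·
  covered (8 px):
    · · · · ·
    · · · · ·
    · · · · ·
    · · · # ·
    · · # # ·
    · · # # ·
    · # # # ·

Final: "outside"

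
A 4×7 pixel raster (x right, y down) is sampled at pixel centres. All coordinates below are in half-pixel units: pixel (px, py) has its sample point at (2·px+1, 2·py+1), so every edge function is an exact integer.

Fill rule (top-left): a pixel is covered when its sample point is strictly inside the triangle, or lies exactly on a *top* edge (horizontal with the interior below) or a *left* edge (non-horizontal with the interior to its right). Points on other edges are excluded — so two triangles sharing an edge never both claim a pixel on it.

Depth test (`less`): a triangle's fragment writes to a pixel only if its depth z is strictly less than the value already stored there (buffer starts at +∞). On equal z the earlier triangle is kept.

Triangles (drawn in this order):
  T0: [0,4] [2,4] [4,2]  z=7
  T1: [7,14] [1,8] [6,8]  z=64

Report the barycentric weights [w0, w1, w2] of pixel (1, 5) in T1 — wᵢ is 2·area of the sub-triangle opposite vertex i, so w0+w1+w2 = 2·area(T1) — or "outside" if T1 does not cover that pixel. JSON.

T0:
  2·area = 4  (B↔C swapped to make it positive)
  edge (0, 4)→(4, 2): d=(4,-2) top-left  bias=+0
  edge (4, 2)→(2, 4): d=(-2,2) right/bottom  bias=-1
  edge (2, 4)→(0, 4): d=(-2,0) right/bottom  bias=-1
    (2,0)@(5, 1): e=[-2,0,6] → .  [on edge]
    (1,1)@(3, 3): e=[2,0,2] → .  [on edge]
    (0,2)@(1, 5): e=[6,0,-2] → .  [on edge]
  covered (0 px):
    . . . .
    . . . .
    . . . .
    . . . .
    . . . .
    . . . .
    . . . .
T1:
  2·area = 30
  edge (7, 14)→(1, 8): d=(-6,-6) top-left  bias=+0
  edge (1, 8)→(6, 8): d=(5,0) top-left  bias=+0
  edge (6, 8)→(7, 14): d=(1,6) right/bottom  bias=-1
    (1,4)@(3, 9): e=[6,5,19] → X
    (2,4)@(5, 9): e=[18,5,7] → X
    (3,4)@(7, 9): e=[30,5,-5] → .
    (1,5)@(3, 11): e=[-6,15,21] → .
    (2,5)@(5, 11): e=[6,15,9] → X
    (3,5)@(7, 11): e=[18,15,-3] → .
    (2,6)@(5, 13): e=[-6,25,11] → .
  covered (3 px):
    . . . .
    . . . .
    . . . .
    . . . .
    . X X .
    . . X .
    . . . .

Final: "outside"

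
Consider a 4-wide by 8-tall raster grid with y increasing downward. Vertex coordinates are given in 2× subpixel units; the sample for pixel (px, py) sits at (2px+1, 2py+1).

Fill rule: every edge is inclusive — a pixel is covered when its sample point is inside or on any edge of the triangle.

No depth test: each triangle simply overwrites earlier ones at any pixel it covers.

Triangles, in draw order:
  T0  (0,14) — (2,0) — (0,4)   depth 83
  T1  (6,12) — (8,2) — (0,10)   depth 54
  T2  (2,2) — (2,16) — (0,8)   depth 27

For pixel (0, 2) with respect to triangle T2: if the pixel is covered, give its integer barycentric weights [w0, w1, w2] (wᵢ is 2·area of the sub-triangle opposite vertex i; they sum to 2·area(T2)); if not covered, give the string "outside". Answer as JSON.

T0:
  2·area = 20  (B↔C swapped to make it positive)
  edge (0, 14)→(0, 4): d=(0,-10) inclusive
  edge (0, 4)→(2, 0): d=(2,-4) inclusive
  edge (2, 0)→(0, 14): d=(-2,14) inclusive
    (0,1)@(1, 3): e=[10,2,8] → █
    (1,1)@(3, 3): e=[30,10,-20] → ·
    (0,2)@(1, 5): e=[10,6,4] → █
    (1,2)@(3, 5): e=[30,14,-24] → ·
    (0,3)@(1, 7): e=[10,10,0] → █  [on edge]
    (1,3)@(3, 7): e=[30,18,-28] → ·
    (0,4)@(1, 9): e=[10,14,-4] → ·
  covered (3 px):
    · · · ·
    █ · · ·
    █ · · ·
    █ · · ·
    · · · ·
    · · · ·
    · · · ·
    · · · ·
T1:
  2·area = 64  (B↔C swapped to make it positive)
  edge (6, 12)→(0, 10): d=(-6,-2) inclusive
  edge (0, 10)→(8, 2): d=(8,-8) inclusive
  edge (8, 2)→(6, 12): d=(-2,10) inclusive
    (3,1)@(7, 3): e=[56,0,8] → █  [on edge]
    (2,2)@(5, 5): e=[40,0,24] → █  [on edge]
    (1,3)@(3, 7): e=[24,0,40] → █  [on edge]
    (3,3)@(7, 7): e=[32,32,0] → █  [on edge]
    (0,4)@(1, 9): e=[8,0,56] → █  [on edge]
    (3,4)@(7, 9): e=[20,48,-4] → ·
    (0,5)@(1, 11): e=[-4,16,52] → ·
    (1,5)@(3, 11): e=[0,32,32] → █  [on edge]
    (3,5)@(7, 11): e=[8,64,-8] → ·
    (1,6)@(3, 13): e=[-12,48,28] → ·
    (2,6)@(5, 13): e=[-8,64,8] → ·
  covered (11 px):
    · · · ·
    · · · █
    · · █ █
    · █ █ █
    █ █ █ ·
    · █ █ ·
    · · · ·
    · · · ·
T2:
  2·area = 28
  edge (2, 2)→(2, 16): d=(0,14) inclusive
  edge (2, 16)→(0, 8): d=(-2,-8) inclusive
  edge (0, 8)→(2, 2): d=(2,-6) inclusive
    (0,2)@(1, 5): e=[14,14,0] → █  [on edge]
    (1,2)@(3, 5): e=[-14,30,12] → ·
    (0,3)@(1, 7): e=[14,10,4] → █
    (1,3)@(3, 7): e=[-14,26,16] → ·
    (0,4)@(1, 9): e=[14,6,8] → █
    (1,4)@(3, 9): e=[-14,22,20] → ·
    (0,5)@(1, 11): e=[14,2,12] → █
    (1,5)@(3, 11): e=[-14,18,24] → ·
    (0,6)@(1, 13): e=[14,-2,16] → ·
  covered (4 px):
    · · · ·
    · · · ·
    █ · · ·
    █ · · ·
    █ · · ·
    █ · · ·
    · · · ·
    · · · ·

Final: [14,0,14]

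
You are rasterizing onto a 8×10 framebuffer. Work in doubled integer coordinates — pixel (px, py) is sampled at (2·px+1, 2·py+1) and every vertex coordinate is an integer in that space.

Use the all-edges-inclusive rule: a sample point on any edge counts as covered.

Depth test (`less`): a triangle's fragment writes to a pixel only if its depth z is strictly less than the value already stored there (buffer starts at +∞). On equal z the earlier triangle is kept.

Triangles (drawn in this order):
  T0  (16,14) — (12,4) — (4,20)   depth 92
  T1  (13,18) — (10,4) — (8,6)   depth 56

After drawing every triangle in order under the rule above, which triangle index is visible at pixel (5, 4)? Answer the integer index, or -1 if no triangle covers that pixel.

T0:
  2·area = 144  (B↔C swapped to make it positive)
  edge (16, 14)→(4, 20): d=(-12,6) inclusive
  edge (4, 20)→(12, 4): d=(8,-16) inclusive
  edge (12, 4)→(16, 14): d=(4,10) inclusive
    (5,3)@(11, 7): e=[114,8,22] → X
    (6,3)@(13, 7): e=[102,40,2] → X
    (7,3)@(15, 7): e=[90,72,-18] → .
    (5,4)@(11, 9): e=[90,24,30] → X
    (7,4)@(15, 9): e=[66,88,-10] → .
    (4,5)@(9, 11): e=[78,8,58] → X
    (7,5)@(15, 11): e=[42,104,-2] → .
    (4,6)@(9, 13): e=[54,24,66] → X
    (7,6)@(15, 13): e=[18,120,6] → X
    (3,7)@(7, 15): e=[42,8,94] → X
    (7,7)@(15, 15): e=[-6,136,14] → .
    (3,8)@(7, 17): e=[18,24,102] → X
  covered (18 px):
    . . . . . . . .
    . . . . . . . .
    . . . . . . . .
    . . . . . X X .
    . . . . . X X .
    . . . . X X X .
    . . . . X X X X
    . . . X X X X .
    . . . X X . . .
    . . X . . . . .
T1:
  2·area = 34  (B↔C swapped to make it positive)
  edge (13, 18)→(8, 6): d=(-5,-12) inclusive
  edge (8, 6)→(10, 4): d=(2,-2) inclusive
  edge (10, 4)→(13, 18): d=(3,14) inclusive
    (6,0)@(13, 1): e=[85,0,-51] → .  [on edge]
    (5,1)@(11, 3): e=[51,0,-17] → .  [on edge]
    (4,2)@(9, 5): e=[17,0,17] → X  [on edge]
    (5,2)@(11, 5): e=[41,4,-11] → .
    (3,3)@(7, 7): e=[-17,0,51] → .  [on edge]
    (4,3)@(9, 7): e=[7,4,23] → X
    (5,3)@(11, 7): e=[31,8,-5] → .
    (2,4)@(5, 9): e=[-51,0,85] → .  [on edge]
    (4,4)@(9, 9): e=[-3,8,29] → .
    (5,4)@(11, 9): e=[21,12,1] → X
    (6,4)@(13, 9): e=[45,16,-27] → .
    (1,5)@(3, 11): e=[-85,0,119] → .  [on edge]
    (0,6)@(1, 13): e=[-119,0,153] → .  [on edge]
  covered (5 px):
    . . . . . . . .
    . . . . . . . .
    . . . . X . . .
    . . . . X . . .
    . . . . . X . .
    . . . . . X . .
    . . . . . X . .
    . . . . . . . .
    . . . . . . . .
    . . . . . . . .

Z-buffer (winner per pixel, '.' = empty):
  . . . . . . . .
  . . . . . . . .
  . . . . 1 . . .
  . . . . 1 0 0 .
  . . . . . 1 0 .
  . . . . 0 1 0 .
  . . . . 0 1 0 0
  . . . 0 0 0 0 .
  . . . 0 0 . . .
  . . 0 . . . . .

Final: 1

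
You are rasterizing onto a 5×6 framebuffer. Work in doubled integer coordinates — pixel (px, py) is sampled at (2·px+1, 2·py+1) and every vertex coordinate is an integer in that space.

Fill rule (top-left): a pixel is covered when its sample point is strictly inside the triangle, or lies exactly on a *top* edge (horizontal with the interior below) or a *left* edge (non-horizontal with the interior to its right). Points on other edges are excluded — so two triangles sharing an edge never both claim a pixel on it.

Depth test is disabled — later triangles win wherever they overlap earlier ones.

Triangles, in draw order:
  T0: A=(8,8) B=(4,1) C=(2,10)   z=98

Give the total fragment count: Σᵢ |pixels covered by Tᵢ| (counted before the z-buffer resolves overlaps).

T0:
  2·area = 50  (B↔C swapped to make it positive)
  edge (8, 8)→(2, 10): d=(-6,2) right/bottom  bias=-1
  edge (2, 10)→(4, 1): d=(2,-9) top-left  bias=+0
  edge (4, 1)→(8, 8): d=(4,7) right/bottom  bias=-1
    (2,1)@(5, 3): e=[36,13,1] → X
    (3,1)@(7, 3): e=[32,31,-13] → .
    (2,2)@(5, 5): e=[24,17,9] → X
    (3,2)@(7, 5): e=[20,35,-5] → .
    (1,3)@(3, 7): e=[16,3,31] → X
    (3,3)@(7, 7): e=[8,39,3] → X
    (4,3)@(9, 7): e=[4,57,-11] → .
    (1,4)@(3, 9): e=[4,7,39] → X
    (2,4)@(5, 9): e=[0,25,25] → .  [on edge]
    (3,4)@(7, 9): e=[-4,43,11] → .
    (1,5)@(3, 11): e=[-8,11,47] → .
  covered (6 px):
    . . . . .
    . . X . .
    . . X . .
    . X X X .
    . X . . .
    . . . . .

Final: 6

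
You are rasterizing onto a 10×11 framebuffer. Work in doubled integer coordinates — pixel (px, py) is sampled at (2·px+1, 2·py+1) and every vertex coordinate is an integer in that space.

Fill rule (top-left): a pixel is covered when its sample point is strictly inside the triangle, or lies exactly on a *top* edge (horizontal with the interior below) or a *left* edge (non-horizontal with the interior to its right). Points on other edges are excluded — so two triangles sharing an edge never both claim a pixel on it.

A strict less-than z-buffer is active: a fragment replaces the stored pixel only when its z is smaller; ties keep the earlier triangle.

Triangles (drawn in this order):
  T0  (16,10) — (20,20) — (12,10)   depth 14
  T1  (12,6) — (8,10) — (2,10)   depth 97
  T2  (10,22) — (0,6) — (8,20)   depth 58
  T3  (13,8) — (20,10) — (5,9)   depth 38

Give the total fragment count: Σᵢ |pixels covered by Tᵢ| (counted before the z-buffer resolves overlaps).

T0:
  2·area = 40
  edge (16, 10)→(20, 20): d=(4,10) right/bottom  bias=-1
  edge (20, 20)→(12, 10): d=(-8,-10) top-left  bias=+0
  edge (12, 10)→(16, 10): d=(4,0) top-left  bias=+0
    (6,5)@(13, 11): e=[34,2,4] → █
    (7,5)@(15, 11): e=[14,22,4] → █
    (8,5)@(17, 11): e=[-6,42,4] → ·
    (6,6)@(13, 13): e=[42,-14,12] → ·
    (7,6)@(15, 13): e=[22,6,12] → █
    (8,6)@(17, 13): e=[2,26,12] → █
    (9,6)@(19, 13): e=[-18,46,12] → ·
    (7,7)@(15, 15): e=[30,-10,20] → ·
    (8,7)@(17, 15): e=[10,10,20] → █
    (9,7)@(19, 15): e=[-10,30,20] → ·
    (8,8)@(17, 17): e=[18,-6,28] → ·
  covered (5 px):
    · · · · · · · · · ·
    · · · · · · · · · ·
    · · · · · · · · · ·
    · · · · · · · · · ·
    · · · · · · · · · ·
    · · · · · · █ █ · ·
    · · · · · · · █ █ ·
    · · · · · · · · █ ·
    · · · · · · · · · ·
    · · · · · · · · · ·
    · · · · · · · · · ·
T1:
  2·area = 24
  edge (12, 6)→(8, 10): d=(-4,4) right/bottom  bias=-1
  edge (8, 10)→(2, 10): d=(-6,0) right/bottom  bias=-1
  edge (2, 10)→(12, 6): d=(10,-4) top-left  bias=+0
    (8,0)@(17, 1): e=[0,54,-30] → ·  [on edge]
    (7,1)@(15, 3): e=[0,42,-18] → ·  [on edge]
    (6,2)@(13, 5): e=[0,30,-6] → ·  [on edge]
    (5,3)@(11, 7): e=[0,18,6] → ·  [on edge]
    (2,4)@(5, 9): e=[16,6,2] → █
    (3,4)@(7, 9): e=[8,6,10] → █
    (4,4)@(9, 9): e=[0,6,18] → ·  [on edge]
    (2,5)@(5, 11): e=[8,-6,22] → ·
    (3,5)@(7, 11): e=[0,-6,30] → ·  [on edge]
    (2,6)@(5, 13): e=[0,-18,42] → ·  [on edge]
    (1,7)@(3, 15): e=[0,-30,54] → ·  [on edge]
    (0,8)@(1, 17): e=[0,-42,66] → ·  [on edge]
  covered (2 px):
    · · · · · · · · · ·
    · · · · · · · · · ·
    · · · · · · · · · ·
    · · · · · · · · · ·
    · · █ █ · · · · · ·
    · · · · · · · · · ·
    · · · · · · · · · ·
    · · · · · · · · · ·
    · · · · · · · · · ·
    · · · · · · · · · ·
    · · · · · · · · · ·
T2:
  2·area = 12  (B↔C swapped to make it positive)
  edge (10, 22)→(8, 20): d=(-2,-2) top-left  bias=+0
  edge (8, 20)→(0, 6): d=(-8,-14) top-left  bias=+0
  edge (0, 6)→(10, 22): d=(10,16) right/bottom  bias=-1
    (1,5)@(3, 11): e=[8,2,2] → █
    (2,5)@(5, 11): e=[12,30,-30] → ·
    (0,6)@(1, 13): e=[0,-42,54] → ·  [on edge]
    (1,6)@(3, 13): e=[4,-14,22] → ·
    (1,7)@(3, 15): e=[0,-30,42] → ·  [on edge]
    (2,8)@(5, 17): e=[0,-18,30] → ·  [on edge]
    (3,9)@(7, 19): e=[0,-6,18] → ·  [on edge]
    (4,10)@(9, 21): e=[0,6,6] → █  [on edge]
    (5,10)@(11, 21): e=[4,34,-26] → ·
  covered (2 px):
    · · · · · · · · · ·
    · · · · · · · · · ·
    · · · · · · · · · ·
    · · · · · · · · · ·
    · · · · · · · · · ·
    · █ · · · · · · · ·
    · · · · · · · · · ·
    · · · · · · · · · ·
    · · · · · · · · · ·
    · · · · · · · · · ·
    · · · · █ · · · · ·
T3:
  2·area = 23
  edge (13, 8)→(20, 10): d=(7,2) right/bottom  bias=-1
  edge (20, 10)→(5, 9): d=(-15,-1) top-left  bias=+0
  edge (5, 9)→(13, 8): d=(8,-1) top-left  bias=+0
    (2,4)@(5, 9): e=[23,0,0] → █  [on edge]
    (3,4)@(7, 9): e=[19,2,2] → █
    (4,4)@(9, 9): e=[15,4,4] → █
    (5,4)@(11, 9): e=[11,6,6] → █
    (6,4)@(13, 9): e=[7,8,8] → █
    (7,4)@(15, 9): e=[3,10,10] → █
    (8,4)@(17, 9): e=[-1,12,12] → ·
    (2,5)@(5, 11): e=[37,-30,16] → ·
    (3,5)@(7, 11): e=[33,-28,18] → ·
    (4,5)@(9, 11): e=[29,-26,20] → ·
    (5,5)@(11, 11): e=[25,-24,22] → ·
    (6,5)@(13, 11): e=[21,-22,24] → ·
  covered (6 px):
    · · · · · · · · · ·
    · · · · · · · · · ·
    · · · · · · · · · ·
    · · · · · · · · · ·
    · · █ █ █ █ █ █ · ·
    · · · · · · · · · ·
    · · · · · · · · · ·
    · · · · · · · · · ·
    · · · · · · · · · ·
    · · · · · · · · · ·
    · · · · · · · · · ·

Result: 15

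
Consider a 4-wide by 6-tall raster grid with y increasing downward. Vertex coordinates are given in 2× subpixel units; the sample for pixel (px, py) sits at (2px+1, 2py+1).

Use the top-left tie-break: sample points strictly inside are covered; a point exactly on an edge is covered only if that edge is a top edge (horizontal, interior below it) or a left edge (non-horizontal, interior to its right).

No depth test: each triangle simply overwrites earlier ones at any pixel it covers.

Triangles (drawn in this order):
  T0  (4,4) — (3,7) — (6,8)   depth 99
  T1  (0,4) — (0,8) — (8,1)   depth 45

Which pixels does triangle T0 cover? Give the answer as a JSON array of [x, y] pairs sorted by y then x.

T0:
  2·area = 10  (B↔C swapped to make it positive)
  edge (4, 4)→(6, 8): d=(2,4) right/bottom  bias=-1
  edge (6, 8)→(3, 7): d=(-3,-1) top-left  bias=+0
  edge (3, 7)→(4, 4): d=(1,-3) top-left  bias=+0
    (2,0)@(5, 1): e=[-10,20,0] → ·  [on edge]
    (1,3)@(3, 7): e=[10,0,0] → █  [on edge]
    (2,3)@(5, 7): e=[2,2,6] → █
    (3,3)@(7, 7): e=[-6,4,12] → ·
    (1,4)@(3, 9): e=[14,-6,2] → ·
    (2,4)@(5, 9): e=[6,-4,8] → ·
  covered (2 px):
    · · · ·
    · · · ·
    · · · ·
    · █ █ ·
    · · · ·
    · · · ·
T1:
  2·area = 32  (B↔C swapped to make it positive)
  edge (0, 4)→(8, 1): d=(8,-3) top-left  bias=+0
  edge (8, 1)→(0, 8): d=(-8,7) right/bottom  bias=-1
  edge (0, 8)→(0, 4): d=(0,-4) top-left  bias=+0
    (1,1)@(3, 3): e=[1,19,12] → █
    (2,1)@(5, 3): e=[7,5,20] → █
    (3,1)@(7, 3): e=[13,-9,28] → ·
    (0,2)@(1, 5): e=[11,17,4] → █
    (2,2)@(5, 5): e=[23,-11,20] → ·
    (0,3)@(1, 7): e=[27,1,4] → █
    (1,3)@(3, 7): e=[33,-13,12] → ·
    (0,4)@(1, 9): e=[43,-15,4] → ·
  covered (5 px):
    · · · ·
    · █ █ ·
    █ █ · ·
    █ · · ·
    · · · ·
    · · · ·

Answer: [[1,3],[2,3]]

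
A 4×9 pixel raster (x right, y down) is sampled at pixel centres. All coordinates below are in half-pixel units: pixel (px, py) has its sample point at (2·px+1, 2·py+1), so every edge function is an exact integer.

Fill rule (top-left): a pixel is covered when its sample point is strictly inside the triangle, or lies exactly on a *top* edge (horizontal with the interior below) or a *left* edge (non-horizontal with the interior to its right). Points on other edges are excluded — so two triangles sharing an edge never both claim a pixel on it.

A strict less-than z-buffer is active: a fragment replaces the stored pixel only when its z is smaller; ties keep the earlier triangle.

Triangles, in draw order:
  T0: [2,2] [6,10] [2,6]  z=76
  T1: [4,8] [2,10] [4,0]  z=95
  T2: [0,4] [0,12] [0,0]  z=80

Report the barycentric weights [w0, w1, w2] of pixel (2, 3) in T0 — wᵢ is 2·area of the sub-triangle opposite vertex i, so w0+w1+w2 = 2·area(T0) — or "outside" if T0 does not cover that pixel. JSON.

T0:
  2·area = 16
  edge (2, 2)→(6, 10): d=(4,8) right/bottom  bias=-1
  edge (6, 10)→(2, 6): d=(-4,-4) top-left  bias=+0
  edge (2, 6)→(2, 2): d=(0,-4) top-left  bias=+0
    (0,2)@(1, 5): e=[20,0,-4] → ·  [on edge]
    (1,2)@(3, 5): e=[4,8,4] → #
    (2,2)@(5, 5): e=[-12,16,12] → ·
    (1,3)@(3, 7): e=[12,0,4] → #  [on edge]
    (2,3)@(5, 7): e=[-4,8,12] → ·
    (1,4)@(3, 9): e=[20,-8,4] → ·
    (2,4)@(5, 9): e=[4,0,12] → #  [on edge]
    (3,4)@(7, 9): e=[-12,8,20] → ·
    (2,5)@(5, 11): e=[12,-8,12] → ·
    (3,5)@(7, 11): e=[-4,0,20] → ·  [on edge]
  covered (3 px):
    · · · ·
    · · · ·
    · # · ·
    · # · ·
    · · # ·
    · · · ·
    · · · ·
    · · · ·
    · · · ·
T1:
  2·area = 16
  edge (4, 8)→(2, 10): d=(-2,2) right/bottom  bias=-1
  edge (2, 10)→(4, 0): d=(2,-10) top-left  bias=+0
  edge (4, 0)→(4, 8): d=(0,8) right/bottom  bias=-1
    (1,2)@(3, 5): e=[8,0,8] → #  [on edge]
    (2,2)@(5, 5): e=[4,20,-8] → ·
    (3,2)@(7, 5): e=[0,40,-24] → ·  [on edge]
    (1,3)@(3, 7): e=[4,4,8] → #
    (2,3)@(5, 7): e=[0,24,-8] → ·  [on edge]
    (1,4)@(3, 9): e=[0,8,8] → ·  [on edge]
    (0,5)@(1, 11): e=[0,-8,24] → ·  [on edge]
    (0,7)@(1, 15): e=[-8,0,24] → ·  [on edge]
  covered (2 px):
    · · · ·
    · · · ·
    · # · ·
    · # · ·
    · · · ·
    · · · ·
    · · · ·
    · · · ·
    · · · ·
T2:
  degenerate (2·area = 0) — covers nothing

Result: "outside"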